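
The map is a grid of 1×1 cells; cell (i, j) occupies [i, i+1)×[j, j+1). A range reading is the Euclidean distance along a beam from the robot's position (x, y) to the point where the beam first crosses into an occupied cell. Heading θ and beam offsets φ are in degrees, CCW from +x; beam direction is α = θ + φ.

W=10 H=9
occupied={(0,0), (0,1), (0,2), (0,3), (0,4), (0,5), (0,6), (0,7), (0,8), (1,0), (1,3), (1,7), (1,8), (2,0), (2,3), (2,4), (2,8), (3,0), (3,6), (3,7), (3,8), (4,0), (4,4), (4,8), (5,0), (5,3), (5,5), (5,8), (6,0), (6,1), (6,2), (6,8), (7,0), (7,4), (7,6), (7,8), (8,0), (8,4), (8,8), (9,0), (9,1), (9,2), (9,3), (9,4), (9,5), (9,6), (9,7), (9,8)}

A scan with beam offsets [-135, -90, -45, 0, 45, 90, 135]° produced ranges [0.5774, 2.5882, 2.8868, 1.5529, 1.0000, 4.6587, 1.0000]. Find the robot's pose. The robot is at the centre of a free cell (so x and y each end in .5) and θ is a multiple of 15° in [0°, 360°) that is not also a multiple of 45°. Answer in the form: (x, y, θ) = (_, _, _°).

(x, y, θ) = (3.5, 3.5, 345°)

The pose lattice has 42·16 = 672 candidates. Test each by forward raycasting.
  (5.5, 2.5, 75°): beam 1 = 1.0000 ≠ 0.5774 ✗
  (8.5, 3.5, 150°): beam 1 = 0.5176 ≠ 0.5774 ✗
  (2.5, 6.5, 105°): beam 2 = 0.5176 ≠ 2.5882 ✗
  (8.5, 7.5, 255°): beam 2 = 1.9319 ≠ 2.5882 ✗
  …
  (3.5, 3.5, 345°): r_1=0.5774, r_2=2.5882, r_3=2.8868, r_4=1.5529, r_5=1.0000, r_6=4.6587, r_7=1.0000 — all match ✓
Only this pose fits every beam.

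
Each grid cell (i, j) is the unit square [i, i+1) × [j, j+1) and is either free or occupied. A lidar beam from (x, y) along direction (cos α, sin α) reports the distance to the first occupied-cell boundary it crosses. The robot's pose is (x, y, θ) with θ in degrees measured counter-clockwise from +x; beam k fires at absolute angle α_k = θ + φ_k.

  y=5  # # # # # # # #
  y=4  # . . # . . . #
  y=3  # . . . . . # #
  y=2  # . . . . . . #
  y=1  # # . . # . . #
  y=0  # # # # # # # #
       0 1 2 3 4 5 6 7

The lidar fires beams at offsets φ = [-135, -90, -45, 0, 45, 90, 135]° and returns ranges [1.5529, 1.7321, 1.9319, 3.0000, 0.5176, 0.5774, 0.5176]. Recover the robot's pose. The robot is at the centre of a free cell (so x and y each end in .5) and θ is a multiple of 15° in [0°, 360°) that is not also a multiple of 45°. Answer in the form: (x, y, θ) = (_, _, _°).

Enumerate (i+0.5, j+0.5, θ) over the 20 free cells and 16 admissible headings. For each, cast all 7 beams and compare to the given ranges.
  (5.5, 2.5, 60°): beam 3 = 1.5529 ≠ 1.9319 ✗
  (2.5, 3.5, 60°): beam 1 = 2.5882 ≠ 1.5529 ✗
  (3.5, 2.5, 120°): beam 1 = 3.6235 ≠ 1.5529 ✗
  (5.5, 2.5, 15°): beam 1 = 1.0000 ≠ 1.5529 ✗
  …
  (5.5, 1.5, 120°): r_1=1.5529, r_2=1.7321, r_3=1.9319, r_4=3.0000, r_5=0.5176, r_6=0.5774, r_7=0.5176 — all match ✓
No second candidate reproduces the full scan.

(x, y, θ) = (5.5, 1.5, 120°)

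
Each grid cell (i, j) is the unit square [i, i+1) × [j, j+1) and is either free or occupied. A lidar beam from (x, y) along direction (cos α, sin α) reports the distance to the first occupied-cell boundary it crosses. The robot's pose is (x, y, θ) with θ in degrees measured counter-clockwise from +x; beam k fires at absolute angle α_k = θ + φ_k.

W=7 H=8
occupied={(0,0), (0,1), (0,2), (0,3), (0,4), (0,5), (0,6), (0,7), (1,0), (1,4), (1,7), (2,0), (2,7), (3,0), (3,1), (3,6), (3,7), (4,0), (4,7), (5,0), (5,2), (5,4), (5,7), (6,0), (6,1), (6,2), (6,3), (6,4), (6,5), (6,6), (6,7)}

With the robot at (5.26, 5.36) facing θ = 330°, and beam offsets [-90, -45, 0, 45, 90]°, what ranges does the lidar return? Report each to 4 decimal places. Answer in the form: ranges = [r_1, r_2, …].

beam 1: φ=-90°, α=240°
  direction (-0.5000, -0.8660); cell (5,5); t to first gridline: x 0.5200, y 0.4157 (then +2.0000 / +1.1547)
    (5,4) via y @ 0.4157  # hit
  → r_1 = 0.4157
beam 2: φ=-45°, α=285°
  direction (0.2588, -0.9659); cell (5,5); t to first gridline: x 2.8591, y 0.3727 (then +3.8637 / +1.0353)
    (5,4) via y @ 0.3727  # hit
  → r_2 = 0.3727
beam 3: φ=0°, α=330°
  direction (0.8660, -0.5000); cell (5,5); t to first gridline: x 0.8545, y 0.7200 (then +1.1547 / +2.0000)
    (5,4) via y @ 0.7200  # hit
  → r_3 = 0.7200
beam 4: φ=45°, α=15°
  direction (0.9659, 0.2588); cell (5,5); t to first gridline: x 0.7661, y 2.4728 (then +1.0353 / +3.8637)
    (6,5) via x @ 0.7661  # hit
  → r_4 = 0.7661
beam 5: φ=90°, α=60°
  direction (0.5000, 0.8660); cell (5,5); t to first gridline: x 1.4800, y 0.7390 (then +2.0000 / +1.1547)
    (5,6) via y @ 0.7390
    (6,6) via x @ 1.4800  # hit
  → r_5 = 1.4800

ranges = [0.4157, 0.3727, 0.7200, 0.7661, 1.4800]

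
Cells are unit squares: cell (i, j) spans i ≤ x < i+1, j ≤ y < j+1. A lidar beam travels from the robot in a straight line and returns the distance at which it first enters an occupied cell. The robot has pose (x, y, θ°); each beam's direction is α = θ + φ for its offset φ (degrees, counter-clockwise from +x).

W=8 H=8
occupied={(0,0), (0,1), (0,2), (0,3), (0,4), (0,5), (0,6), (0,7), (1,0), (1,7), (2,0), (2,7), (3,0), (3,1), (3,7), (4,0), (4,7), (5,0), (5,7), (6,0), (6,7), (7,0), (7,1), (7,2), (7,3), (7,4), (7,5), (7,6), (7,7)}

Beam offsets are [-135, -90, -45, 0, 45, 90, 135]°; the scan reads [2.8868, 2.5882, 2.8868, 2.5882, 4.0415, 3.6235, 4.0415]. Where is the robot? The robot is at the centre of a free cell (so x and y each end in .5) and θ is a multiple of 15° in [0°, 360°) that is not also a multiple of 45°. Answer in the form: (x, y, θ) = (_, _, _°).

(x, y, θ) = (3.5, 4.5, 195°)

Enumerate (i+0.5, j+0.5, θ) over the 35 free cells and 16 admissible headings. For each, cast all 7 beams and compare to the given ranges.
  (4.5, 4.5, 195°): beam 3 = 4.0415 ≠ 2.8868 ✗
  (5.5, 5.5, 255°): beam 1 = 1.7321 ≠ 2.8868 ✗
  (3.5, 4.5, 105°): beam 1 = 4.0415 ≠ 2.8868 ✗
  (2.5, 1.5, 15°): beam 1 = 0.5774 ≠ 2.8868 ✗
  (4.5, 4.5, 300°): beam 1 = 3.6235 ≠ 2.8868 ✗
  …
  (3.5, 4.5, 195°): r_1=2.8868, r_2=2.5882, r_3=2.8868, r_4=2.5882, r_5=4.0415, r_6=3.6235, r_7=4.0415 — all match ✓
No second candidate reproduces the full scan.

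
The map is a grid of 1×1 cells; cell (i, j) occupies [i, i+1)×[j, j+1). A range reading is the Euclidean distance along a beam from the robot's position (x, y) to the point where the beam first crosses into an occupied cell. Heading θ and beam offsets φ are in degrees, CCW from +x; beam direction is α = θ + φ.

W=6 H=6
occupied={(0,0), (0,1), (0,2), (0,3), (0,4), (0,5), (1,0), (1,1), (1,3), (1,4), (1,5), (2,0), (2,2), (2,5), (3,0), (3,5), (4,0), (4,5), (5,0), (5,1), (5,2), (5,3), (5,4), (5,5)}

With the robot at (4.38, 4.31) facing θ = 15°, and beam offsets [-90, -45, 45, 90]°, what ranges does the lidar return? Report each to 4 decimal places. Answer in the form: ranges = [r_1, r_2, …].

ranges = [2.3955, 0.7159, 0.7967, 0.7143]

beam 1: φ=-90°, α=285°
  cosα=0.2588 sinα=-0.9659 | (4,4) | tMaxX 2.3955 tMaxY 0.3209 | tΔX 3.8637 tΔY 1.0353
    t=0.3209 [y] (4,3)
    t=1.3562 [y] (4,2)
    t=2.3915 [y] (4,1)
    t=2.3955 [x] (5,1) — stop
  → r_1 = 2.3955
beam 2: φ=-45°, α=330°
  cosα=0.8660 sinα=-0.5000 | (4,4) | tMaxX 0.7159 tMaxY 0.6200 | tΔX 1.1547 tΔY 2.0000
    t=0.6200 [y] (4,3)
    t=0.7159 [x] (5,3) — stop
  → r_2 = 0.7159
beam 3: φ=45°, α=60°
  cosα=0.5000 sinα=0.8660 | (4,4) | tMaxX 1.2400 tMaxY 0.7967 | tΔX 2.0000 tΔY 1.1547
    t=0.7967 [y] (4,5) — stop
  → r_3 = 0.7967
beam 4: φ=90°, α=105°
  cosα=-0.2588 sinα=0.9659 | (4,4) | tMaxX 1.4682 tMaxY 0.7143 | tΔX 3.8637 tΔY 1.0353
    t=0.7143 [y] (4,5) — stop
  → r_4 = 0.7143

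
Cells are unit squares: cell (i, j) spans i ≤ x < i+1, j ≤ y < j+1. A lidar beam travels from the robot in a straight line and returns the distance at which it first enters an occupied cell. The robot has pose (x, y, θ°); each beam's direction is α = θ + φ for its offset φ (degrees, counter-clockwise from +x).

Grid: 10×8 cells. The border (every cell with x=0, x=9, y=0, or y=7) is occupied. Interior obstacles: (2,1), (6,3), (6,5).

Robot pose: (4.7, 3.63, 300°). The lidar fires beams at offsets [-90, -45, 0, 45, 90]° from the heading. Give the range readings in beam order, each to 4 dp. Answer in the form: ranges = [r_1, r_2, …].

ranges = [4.2724, 2.7228, 3.0369, 1.3459, 4.9652]

beam 1: φ=-90°, α=210°
  d=(-0.8660,-0.5000)  start (4,3)  tX=0.8083 tY=1.2600  stride 1/|dx|=1.1547 1/|dy|=2.0000
    cross x-line → (3,3), t=0.8083
    cross y-line → (3,2), t=1.2600
    cross x-line → (2,2), t=1.9630
    cross x-line → (1,2), t=3.1177
    cross y-line → (1,1), t=3.2600
    cross x-line → (0,1), t=4.2724 (wall)
  → r_1 = 4.2724
beam 2: φ=-45°, α=255°
  d=(-0.2588,-0.9659)  start (4,3)  tX=2.7046 tY=0.6522  stride 1/|dx|=3.8637 1/|dy|=1.0353
    cross y-line → (4,2), t=0.6522
    cross y-line → (4,1), t=1.6875
    cross x-line → (3,1), t=2.7046
    cross y-line → (3,0), t=2.7228 (wall)
  → r_2 = 2.7228
beam 3: φ=0°, α=300°
  d=(0.5000,-0.8660)  start (4,3)  tX=0.6000 tY=0.7275  stride 1/|dx|=2.0000 1/|dy|=1.1547
    cross x-line → (5,3), t=0.6000
    cross y-line → (5,2), t=0.7275
    cross y-line → (5,1), t=1.8822
    cross x-line → (6,1), t=2.6000
    cross y-line → (6,0), t=3.0369 (wall)
  → r_3 = 3.0369
beam 4: φ=45°, α=345°
  d=(0.9659,-0.2588)  start (4,3)  tX=0.3106 tY=2.4341  stride 1/|dx|=1.0353 1/|dy|=3.8637
    cross x-line → (5,3), t=0.3106
    cross x-line → (6,3), t=1.3459 (wall)
  → r_4 = 1.3459
beam 5: φ=90°, α=30°
  d=(0.8660,0.5000)  start (4,3)  tX=0.3464 tY=0.7400  stride 1/|dx|=1.1547 1/|dy|=2.0000
    cross x-line → (5,3), t=0.3464
    cross y-line → (5,4), t=0.7400
    cross x-line → (6,4), t=1.5011
    cross x-line → (7,4), t=2.6558
    cross y-line → (7,5), t=2.7400
    cross x-line → (8,5), t=3.8105
    cross y-line → (8,6), t=4.7400
    cross x-line → (9,6), t=4.9652 (wall)
  → r_5 = 4.9652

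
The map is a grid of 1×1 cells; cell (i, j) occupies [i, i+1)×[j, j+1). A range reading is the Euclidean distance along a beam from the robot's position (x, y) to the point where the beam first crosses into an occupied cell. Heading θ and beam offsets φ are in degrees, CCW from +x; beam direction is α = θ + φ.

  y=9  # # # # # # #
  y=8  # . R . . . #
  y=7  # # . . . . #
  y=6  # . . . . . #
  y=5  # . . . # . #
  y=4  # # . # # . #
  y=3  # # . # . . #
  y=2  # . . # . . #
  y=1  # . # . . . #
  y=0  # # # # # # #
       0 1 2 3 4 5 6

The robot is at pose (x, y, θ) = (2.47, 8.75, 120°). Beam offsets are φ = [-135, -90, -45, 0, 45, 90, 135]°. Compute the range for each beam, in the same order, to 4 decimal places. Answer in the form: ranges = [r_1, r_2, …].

ranges = [3.6545, 0.5000, 0.2588, 0.2887, 0.9659, 1.5000, 3.8823]

beam 1: φ=-135°, α=345°
  dir = (cos 345°, sin 345°) = (0.9659, -0.2588); from cell (2,8)
  next x-line at t=0.5487, next y-line at t=2.8978; Δt_x=1.0353, Δt_y=3.8637
    x: enter (3,8) at t=0.5487
    x: enter (4,8) at t=1.5840
    x: enter (5,8) at t=2.6192
    y: enter (5,7) at t=2.8978
    x: enter (6,7) at t=3.6545 ← occupied
  → r_1 = 3.6545
beam 2: φ=-90°, α=30°
  dir = (cos 30°, sin 30°) = (0.8660, 0.5000); from cell (2,8)
  next x-line at t=0.6120, next y-line at t=0.5000; Δt_x=1.1547, Δt_y=2.0000
    y: enter (2,9) at t=0.5000 ← occupied
  → r_2 = 0.5000
beam 3: φ=-45°, α=75°
  dir = (cos 75°, sin 75°) = (0.2588, 0.9659); from cell (2,8)
  next x-line at t=2.0478, next y-line at t=0.2588; Δt_x=3.8637, Δt_y=1.0353
    y: enter (2,9) at t=0.2588 ← occupied
  → r_3 = 0.2588
beam 4: φ=0°, α=120°
  dir = (cos 120°, sin 120°) = (-0.5000, 0.8660); from cell (2,8)
  next x-line at t=0.9400, next y-line at t=0.2887; Δt_x=2.0000, Δt_y=1.1547
    y: enter (2,9) at t=0.2887 ← occupied
  → r_4 = 0.2887
beam 5: φ=45°, α=165°
  dir = (cos 165°, sin 165°) = (-0.9659, 0.2588); from cell (2,8)
  next x-line at t=0.4866, next y-line at t=0.9659; Δt_x=1.0353, Δt_y=3.8637
    x: enter (1,8) at t=0.4866
    y: enter (1,9) at t=0.9659 ← occupied
  → r_5 = 0.9659
beam 6: φ=90°, α=210°
  dir = (cos 210°, sin 210°) = (-0.8660, -0.5000); from cell (2,8)
  next x-line at t=0.5427, next y-line at t=1.5000; Δt_x=1.1547, Δt_y=2.0000
    x: enter (1,8) at t=0.5427
    y: enter (1,7) at t=1.5000 ← occupied
  → r_6 = 1.5000
beam 7: φ=135°, α=255°
  dir = (cos 255°, sin 255°) = (-0.2588, -0.9659); from cell (2,8)
  next x-line at t=1.8159, next y-line at t=0.7765; Δt_x=3.8637, Δt_y=1.0353
    y: enter (2,7) at t=0.7765
    y: enter (2,6) at t=1.8117
    x: enter (1,6) at t=1.8159
    y: enter (1,5) at t=2.8470
    y: enter (1,4) at t=3.8823 ← occupied
  → r_7 = 3.8823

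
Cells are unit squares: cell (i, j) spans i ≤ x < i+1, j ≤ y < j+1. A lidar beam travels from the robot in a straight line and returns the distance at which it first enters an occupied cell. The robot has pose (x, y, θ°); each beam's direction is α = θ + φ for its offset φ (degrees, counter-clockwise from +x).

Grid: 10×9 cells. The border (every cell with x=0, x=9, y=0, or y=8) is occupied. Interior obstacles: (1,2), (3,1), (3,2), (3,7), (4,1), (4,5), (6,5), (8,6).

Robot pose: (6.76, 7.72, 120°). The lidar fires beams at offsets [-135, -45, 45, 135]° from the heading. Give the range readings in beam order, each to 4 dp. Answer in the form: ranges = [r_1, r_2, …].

beam 1: φ=-135°, α=345°
  cosα=0.9659 sinα=-0.2588 | (6,7) | tMaxX 0.2485 tMaxY 2.7819 | tΔX 1.0353 tΔY 3.8637
    t=0.2485 [x] (7,7)
    t=1.2837 [x] (8,7)
    t=2.3190 [x] (9,7) — stop
  → r_1 = 2.3190
beam 2: φ=-45°, α=75°
  cosα=0.2588 sinα=0.9659 | (6,7) | tMaxX 0.9273 tMaxY 0.2899 | tΔX 3.8637 tΔY 1.0353
    t=0.2899 [y] (6,8) — stop
  → r_2 = 0.2899
beam 3: φ=45°, α=165°
  cosα=-0.9659 sinα=0.2588 | (6,7) | tMaxX 0.7868 tMaxY 1.0818 | tΔX 1.0353 tΔY 3.8637
    t=0.7868 [x] (5,7)
    t=1.0818 [y] (5,8) — stop
  → r_3 = 1.0818
beam 4: φ=135°, α=255°
  cosα=-0.2588 sinα=-0.9659 | (6,7) | tMaxX 2.9364 tMaxY 0.7454 | tΔX 3.8637 tΔY 1.0353
    t=0.7454 [y] (6,6)
    t=1.7807 [y] (6,5) — stop
  → r_4 = 1.7807

ranges = [2.3190, 0.2899, 1.0818, 1.7807]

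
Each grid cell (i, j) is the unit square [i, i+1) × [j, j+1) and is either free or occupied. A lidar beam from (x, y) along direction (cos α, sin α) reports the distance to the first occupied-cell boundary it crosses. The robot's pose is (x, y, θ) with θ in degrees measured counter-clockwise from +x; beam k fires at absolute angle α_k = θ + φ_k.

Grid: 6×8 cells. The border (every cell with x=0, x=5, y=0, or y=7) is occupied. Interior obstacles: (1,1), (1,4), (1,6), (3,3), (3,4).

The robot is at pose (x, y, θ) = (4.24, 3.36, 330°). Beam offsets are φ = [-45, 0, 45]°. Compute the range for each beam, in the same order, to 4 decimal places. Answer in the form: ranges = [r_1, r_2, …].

ranges = [2.4433, 0.8776, 0.7868]

beam 1: φ=-45°, α=285°
  direction (0.2588, -0.9659); cell (4,3); t to first gridline: x 2.9364, y 0.3727 (then +3.8637 / +1.0353)
    (4,2) via y @ 0.3727
    (4,1) via y @ 1.4080
    (4,0) via y @ 2.4433  # hit
  → r_1 = 2.4433
beam 2: φ=0°, α=330°
  direction (0.8660, -0.5000); cell (4,3); t to first gridline: x 0.8776, y 0.7200 (then +1.1547 / +2.0000)
    (4,2) via y @ 0.7200
    (5,2) via x @ 0.8776  # hit
  → r_2 = 0.8776
beam 3: φ=45°, α=15°
  direction (0.9659, 0.2588); cell (4,3); t to first gridline: x 0.7868, y 2.4728 (then +1.0353 / +3.8637)
    (5,3) via x @ 0.7868  # hit
  → r_3 = 0.7868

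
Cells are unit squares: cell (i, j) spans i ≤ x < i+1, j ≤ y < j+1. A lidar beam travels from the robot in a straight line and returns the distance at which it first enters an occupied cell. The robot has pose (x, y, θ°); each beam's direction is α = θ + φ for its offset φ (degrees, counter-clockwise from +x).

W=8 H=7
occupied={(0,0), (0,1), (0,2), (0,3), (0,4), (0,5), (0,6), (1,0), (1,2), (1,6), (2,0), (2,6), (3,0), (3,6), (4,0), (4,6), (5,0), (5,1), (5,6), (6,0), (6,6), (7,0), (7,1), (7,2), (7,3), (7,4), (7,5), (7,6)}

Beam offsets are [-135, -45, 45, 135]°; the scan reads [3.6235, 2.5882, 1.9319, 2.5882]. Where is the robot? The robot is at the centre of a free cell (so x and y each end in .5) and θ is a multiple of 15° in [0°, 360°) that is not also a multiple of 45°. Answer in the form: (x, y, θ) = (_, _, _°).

Enumerate (i+0.5, j+0.5, θ) over the 28 free cells and 16 admissible headings. For each, cast all 4 beams and compare to the given ranges.
  (3.5, 1.5, 15°): beam 1 = 0.5774 ≠ 3.6235 ✗
  (4.5, 2.5, 240°): beam 2 = 3.6235 ≠ 2.5882 ✗
  (3.5, 4.5, 105°): beam 1 = 4.0415 ≠ 3.6235 ✗
  …
  (3.5, 3.5, 150°): r_1=3.6235, r_2=2.5882, r_3=1.9319, r_4=2.5882 — all match ✓
Only this pose fits every beam.

(x, y, θ) = (3.5, 3.5, 150°)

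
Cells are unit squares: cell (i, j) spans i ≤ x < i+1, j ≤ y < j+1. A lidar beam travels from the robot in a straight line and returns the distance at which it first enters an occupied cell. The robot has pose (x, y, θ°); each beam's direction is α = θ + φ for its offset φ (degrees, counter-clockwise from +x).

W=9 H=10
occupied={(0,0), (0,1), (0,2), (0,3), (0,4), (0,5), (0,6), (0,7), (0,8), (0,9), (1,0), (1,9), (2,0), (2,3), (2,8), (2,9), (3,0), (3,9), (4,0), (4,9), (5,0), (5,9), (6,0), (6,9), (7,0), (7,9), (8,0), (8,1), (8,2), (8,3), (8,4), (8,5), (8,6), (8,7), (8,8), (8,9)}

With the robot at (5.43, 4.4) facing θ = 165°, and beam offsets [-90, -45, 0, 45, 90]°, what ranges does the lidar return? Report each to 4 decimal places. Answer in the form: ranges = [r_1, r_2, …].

beam 1: φ=-90°, α=75°
  d=(0.2588,0.9659)  start (5,4)  tX=2.2023 tY=0.6212  stride 1/|dx|=3.8637 1/|dy|=1.0353
    cross y-line → (5,5), t=0.6212
    cross y-line → (5,6), t=1.6564
    cross x-line → (6,6), t=2.2023
    cross y-line → (6,7), t=2.6917
    cross y-line → (6,8), t=3.7270
    cross y-line → (6,9), t=4.7623 (wall)
  → r_1 = 4.7623
beam 2: φ=-45°, α=120°
  d=(-0.5000,0.8660)  start (5,4)  tX=0.8600 tY=0.6928  stride 1/|dx|=2.0000 1/|dy|=1.1547
    cross y-line → (5,5), t=0.6928
    cross x-line → (4,5), t=0.8600
    cross y-line → (4,6), t=1.8475
    cross x-line → (3,6), t=2.8600
    cross y-line → (3,7), t=3.0022
    cross y-line → (3,8), t=4.1569
    cross x-line → (2,8), t=4.8600 (wall)
  → r_2 = 4.8600
beam 3: φ=0°, α=165°
  d=(-0.9659,0.2588)  start (5,4)  tX=0.4452 tY=2.3182  stride 1/|dx|=1.0353 1/|dy|=3.8637
    cross x-line → (4,4), t=0.4452
    cross x-line → (3,4), t=1.4804
    cross y-line → (3,5), t=2.3182
    cross x-line → (2,5), t=2.5157
    cross x-line → (1,5), t=3.5510
    cross x-line → (0,5), t=4.5863 (wall)
  → r_3 = 4.5863
beam 4: φ=45°, α=210°
  d=(-0.8660,-0.5000)  start (5,4)  tX=0.4965 tY=0.8000  stride 1/|dx|=1.1547 1/|dy|=2.0000
    cross x-line → (4,4), t=0.4965
    cross y-line → (4,3), t=0.8000
    cross x-line → (3,3), t=1.6512
    cross y-line → (3,2), t=2.8000
    cross x-line → (2,2), t=2.8059
    cross x-line → (1,2), t=3.9606
    cross y-line → (1,1), t=4.8000
    cross x-line → (0,1), t=5.1153 (wall)
  → r_4 = 5.1153
beam 5: φ=90°, α=255°
  d=(-0.2588,-0.9659)  start (5,4)  tX=1.6614 tY=0.4141  stride 1/|dx|=3.8637 1/|dy|=1.0353
    cross y-line → (5,3), t=0.4141
    cross y-line → (5,2), t=1.4494
    cross x-line → (4,2), t=1.6614
    cross y-line → (4,1), t=2.4847
    cross y-line → (4,0), t=3.5199 (wall)
  → r_5 = 3.5199

ranges = [4.7623, 4.8600, 4.5863, 5.1153, 3.5199]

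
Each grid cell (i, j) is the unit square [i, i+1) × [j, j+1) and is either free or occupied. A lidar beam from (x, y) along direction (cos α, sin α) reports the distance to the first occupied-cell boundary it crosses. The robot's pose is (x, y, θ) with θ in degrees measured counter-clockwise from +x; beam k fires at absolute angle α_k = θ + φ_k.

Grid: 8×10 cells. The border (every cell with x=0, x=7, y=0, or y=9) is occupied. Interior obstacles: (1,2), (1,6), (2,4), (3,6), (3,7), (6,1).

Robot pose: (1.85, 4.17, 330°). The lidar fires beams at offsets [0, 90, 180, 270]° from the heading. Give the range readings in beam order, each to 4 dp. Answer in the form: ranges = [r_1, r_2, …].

beam 1: φ=0°, α=330°
  dir = (cos 330°, sin 330°) = (0.8660, -0.5000); from cell (1,4)
  next x-line at t=0.1732, next y-line at t=0.3400; Δt_x=1.1547, Δt_y=2.0000
    x: enter (2,4) at t=0.1732 ← occupied
  → r_1 = 0.1732
beam 2: φ=90°, α=60°
  dir = (cos 60°, sin 60°) = (0.5000, 0.8660); from cell (1,4)
  next x-line at t=0.3000, next y-line at t=0.9584; Δt_x=2.0000, Δt_y=1.1547
    x: enter (2,4) at t=0.3000 ← occupied
  → r_2 = 0.3000
beam 3: φ=180°, α=150°
  dir = (cos 150°, sin 150°) = (-0.8660, 0.5000); from cell (1,4)
  next x-line at t=0.9815, next y-line at t=1.6600; Δt_x=1.1547, Δt_y=2.0000
    x: enter (0,4) at t=0.9815 ← occupied
  → r_3 = 0.9815
beam 4: φ=270°, α=240°
  dir = (cos 240°, sin 240°) = (-0.5000, -0.8660); from cell (1,4)
  next x-line at t=1.7000, next y-line at t=0.1963; Δt_x=2.0000, Δt_y=1.1547
    y: enter (1,3) at t=0.1963
    y: enter (1,2) at t=1.3510 ← occupied
  → r_4 = 1.3510

ranges = [0.1732, 0.3000, 0.9815, 1.3510]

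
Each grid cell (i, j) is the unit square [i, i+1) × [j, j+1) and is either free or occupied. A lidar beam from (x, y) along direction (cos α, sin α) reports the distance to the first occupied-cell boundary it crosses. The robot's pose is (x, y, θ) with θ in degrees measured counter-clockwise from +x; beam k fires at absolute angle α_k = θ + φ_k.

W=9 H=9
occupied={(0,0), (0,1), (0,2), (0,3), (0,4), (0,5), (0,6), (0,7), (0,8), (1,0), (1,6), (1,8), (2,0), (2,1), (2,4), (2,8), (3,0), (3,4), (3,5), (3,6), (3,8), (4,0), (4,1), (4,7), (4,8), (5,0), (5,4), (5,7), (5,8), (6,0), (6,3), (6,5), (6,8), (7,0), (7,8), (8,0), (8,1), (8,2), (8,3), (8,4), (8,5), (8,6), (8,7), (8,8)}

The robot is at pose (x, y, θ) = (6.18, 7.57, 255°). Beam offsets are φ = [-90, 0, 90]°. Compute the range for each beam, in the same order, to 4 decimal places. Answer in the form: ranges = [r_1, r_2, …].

ranges = [0.1863, 2.6607, 1.8842]

beam 1: φ=-90°, α=165°
  cosα=-0.9659 sinα=0.2588 | (6,7) | tMaxX 0.1863 tMaxY 1.6614 | tΔX 1.0353 tΔY 3.8637
    t=0.1863 [x] (5,7) — stop
  → r_1 = 0.1863
beam 2: φ=0°, α=255°
  cosα=-0.2588 sinα=-0.9659 | (6,7) | tMaxX 0.6955 tMaxY 0.5901 | tΔX 3.8637 tΔY 1.0353
    t=0.5901 [y] (6,6)
    t=0.6955 [x] (5,6)
    t=1.6254 [y] (5,5)
    t=2.6607 [y] (5,4) — stop
  → r_2 = 2.6607
beam 3: φ=90°, α=345°
  cosα=0.9659 sinα=-0.2588 | (6,7) | tMaxX 0.8489 tMaxY 2.2023 | tΔX 1.0353 tΔY 3.8637
    t=0.8489 [x] (7,7)
    t=1.8842 [x] (8,7) — stop
  → r_3 = 1.8842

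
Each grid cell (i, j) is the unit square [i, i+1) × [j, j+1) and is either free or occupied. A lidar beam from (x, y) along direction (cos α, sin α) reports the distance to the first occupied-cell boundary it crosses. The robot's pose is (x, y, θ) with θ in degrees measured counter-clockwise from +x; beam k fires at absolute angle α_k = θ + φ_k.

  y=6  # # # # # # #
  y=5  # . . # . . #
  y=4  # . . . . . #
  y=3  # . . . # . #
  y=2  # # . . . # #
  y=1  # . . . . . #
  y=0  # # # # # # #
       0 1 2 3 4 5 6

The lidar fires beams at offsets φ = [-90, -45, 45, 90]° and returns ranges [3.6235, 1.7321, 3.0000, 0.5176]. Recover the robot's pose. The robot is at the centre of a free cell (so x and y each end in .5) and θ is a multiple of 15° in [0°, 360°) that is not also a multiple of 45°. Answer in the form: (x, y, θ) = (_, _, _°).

(x, y, θ) = (2.5, 2.5, 75°)

Enumerate (i+0.5, j+0.5, θ) over the 21 free cells and 16 admissible headings. For each, cast all 4 beams and compare to the given ranges.
  (2.5, 4.5, 105°): beam 2 = 1.0000 ≠ 1.7321 ✗
  (2.5, 2.5, 210°): beam 1 = 3.0000 ≠ 3.6235 ✗
  (3.5, 3.5, 15°): beam 1 = 2.5882 ≠ 3.6235 ✗
  …
  (2.5, 2.5, 75°): r_1=3.6235, r_2=1.7321, r_3=3.0000, r_4=0.5176 — all match ✓
Only this pose fits every beam.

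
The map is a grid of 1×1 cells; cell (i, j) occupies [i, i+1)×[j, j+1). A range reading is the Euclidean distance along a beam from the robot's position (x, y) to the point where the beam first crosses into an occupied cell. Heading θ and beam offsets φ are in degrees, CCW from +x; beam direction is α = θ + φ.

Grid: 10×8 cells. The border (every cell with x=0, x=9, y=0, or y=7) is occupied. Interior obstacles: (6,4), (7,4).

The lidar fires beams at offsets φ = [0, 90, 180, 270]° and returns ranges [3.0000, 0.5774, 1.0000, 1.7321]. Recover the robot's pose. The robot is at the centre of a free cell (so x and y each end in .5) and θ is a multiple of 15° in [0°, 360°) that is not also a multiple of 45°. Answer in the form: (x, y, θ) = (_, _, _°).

The pose lattice has 46·16 = 736 candidates. Test each by forward raycasting.
  (4.5, 3.5, 255°): beam 1 = 2.5882 ≠ 3.0000 ✗
  (4.5, 1.5, 240°): beam 1 = 0.5774 ≠ 3.0000 ✗
  (5.5, 1.5, 210°): beam 1 = 1.0000 ≠ 3.0000 ✗
  …
  (6.5, 5.5, 150°): r_1=3.0000, r_2=0.5774, r_3=1.0000, r_4=1.7321 — all match ✓
No second candidate reproduces the full scan.

(x, y, θ) = (6.5, 5.5, 150°)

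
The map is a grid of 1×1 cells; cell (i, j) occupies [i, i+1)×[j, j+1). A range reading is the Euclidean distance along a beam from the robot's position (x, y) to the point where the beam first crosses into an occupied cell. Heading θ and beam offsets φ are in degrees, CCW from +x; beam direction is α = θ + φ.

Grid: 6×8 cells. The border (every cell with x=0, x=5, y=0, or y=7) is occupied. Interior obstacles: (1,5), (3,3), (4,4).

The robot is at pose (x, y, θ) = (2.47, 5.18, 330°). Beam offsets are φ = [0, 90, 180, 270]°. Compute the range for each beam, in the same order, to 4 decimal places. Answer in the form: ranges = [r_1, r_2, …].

ranges = [1.7667, 2.1016, 0.5427, 2.9400]

beam 1: φ=0°, α=330°
  cosα=0.8660 sinα=-0.5000 | (2,5) | tMaxX 0.6120 tMaxY 0.3600 | tΔX 1.1547 tΔY 2.0000
    t=0.3600 [y] (2,4)
    t=0.6120 [x] (3,4)
    t=1.7667 [x] (4,4) — stop
  → r_1 = 1.7667
beam 2: φ=90°, α=60°
  cosα=0.5000 sinα=0.8660 | (2,5) | tMaxX 1.0600 tMaxY 0.9469 | tΔX 2.0000 tΔY 1.1547
    t=0.9469 [y] (2,6)
    t=1.0600 [x] (3,6)
    t=2.1016 [y] (3,7) — stop
  → r_2 = 2.1016
beam 3: φ=180°, α=150°
  cosα=-0.8660 sinα=0.5000 | (2,5) | tMaxX 0.5427 tMaxY 1.6400 | tΔX 1.1547 tΔY 2.0000
    t=0.5427 [x] (1,5) — stop
  → r_3 = 0.5427
beam 4: φ=270°, α=240°
  cosα=-0.5000 sinα=-0.8660 | (2,5) | tMaxX 0.9400 tMaxY 0.2078 | tΔX 2.0000 tΔY 1.1547
    t=0.2078 [y] (2,4)
    t=0.9400 [x] (1,4)
    t=1.3625 [y] (1,3)
    t=2.5172 [y] (1,2)
    t=2.9400 [x] (0,2) — stop
  → r_4 = 2.9400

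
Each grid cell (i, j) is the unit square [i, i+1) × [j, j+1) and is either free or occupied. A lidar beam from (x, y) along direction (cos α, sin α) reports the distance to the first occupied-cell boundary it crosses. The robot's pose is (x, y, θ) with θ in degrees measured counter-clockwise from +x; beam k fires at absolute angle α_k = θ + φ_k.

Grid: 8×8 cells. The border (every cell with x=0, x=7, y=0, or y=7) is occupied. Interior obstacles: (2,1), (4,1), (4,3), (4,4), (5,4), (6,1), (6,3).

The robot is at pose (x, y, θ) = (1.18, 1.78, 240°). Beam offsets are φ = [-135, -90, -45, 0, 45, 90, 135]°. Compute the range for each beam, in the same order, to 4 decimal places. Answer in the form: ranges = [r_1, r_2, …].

ranges = [0.6955, 0.2078, 0.1863, 0.3600, 0.8075, 0.9469, 0.8489]

beam 1: φ=-135°, α=105°
  dir = (cos 105°, sin 105°) = (-0.2588, 0.9659); from cell (1,1)
  next x-line at t=0.6955, next y-line at t=0.2278; Δt_x=3.8637, Δt_y=1.0353
    y: enter (1,2) at t=0.2278
    x: enter (0,2) at t=0.6955 ← occupied
  → r_1 = 0.6955
beam 2: φ=-90°, α=150°
  dir = (cos 150°, sin 150°) = (-0.8660, 0.5000); from cell (1,1)
  next x-line at t=0.2078, next y-line at t=0.4400; Δt_x=1.1547, Δt_y=2.0000
    x: enter (0,1) at t=0.2078 ← occupied
  → r_2 = 0.2078
beam 3: φ=-45°, α=195°
  dir = (cos 195°, sin 195°) = (-0.9659, -0.2588); from cell (1,1)
  next x-line at t=0.1863, next y-line at t=3.0137; Δt_x=1.0353, Δt_y=3.8637
    x: enter (0,1) at t=0.1863 ← occupied
  → r_3 = 0.1863
beam 4: φ=0°, α=240°
  dir = (cos 240°, sin 240°) = (-0.5000, -0.8660); from cell (1,1)
  next x-line at t=0.3600, next y-line at t=0.9007; Δt_x=2.0000, Δt_y=1.1547
    x: enter (0,1) at t=0.3600 ← occupied
  → r_4 = 0.3600
beam 5: φ=45°, α=285°
  dir = (cos 285°, sin 285°) = (0.2588, -0.9659); from cell (1,1)
  next x-line at t=3.1682, next y-line at t=0.8075; Δt_x=3.8637, Δt_y=1.0353
    y: enter (1,0) at t=0.8075 ← occupied
  → r_5 = 0.8075
beam 6: φ=90°, α=330°
  dir = (cos 330°, sin 330°) = (0.8660, -0.5000); from cell (1,1)
  next x-line at t=0.9469, next y-line at t=1.5600; Δt_x=1.1547, Δt_y=2.0000
    x: enter (2,1) at t=0.9469 ← occupied
  → r_6 = 0.9469
beam 7: φ=135°, α=15°
  dir = (cos 15°, sin 15°) = (0.9659, 0.2588); from cell (1,1)
  next x-line at t=0.8489, next y-line at t=0.8500; Δt_x=1.0353, Δt_y=3.8637
    x: enter (2,1) at t=0.8489 ← occupied
  → r_7 = 0.8489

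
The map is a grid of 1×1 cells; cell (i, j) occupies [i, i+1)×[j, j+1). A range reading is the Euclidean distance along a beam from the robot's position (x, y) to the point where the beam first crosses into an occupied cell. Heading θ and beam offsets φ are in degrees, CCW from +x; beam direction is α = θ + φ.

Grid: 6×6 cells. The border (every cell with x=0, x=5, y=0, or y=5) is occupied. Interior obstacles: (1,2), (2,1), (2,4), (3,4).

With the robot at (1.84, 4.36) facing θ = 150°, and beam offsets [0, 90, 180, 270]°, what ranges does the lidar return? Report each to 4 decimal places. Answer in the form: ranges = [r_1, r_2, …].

beam 1: φ=0°, α=150°
  direction (-0.8660, 0.5000); cell (1,4); t to first gridline: x 0.9699, y 1.2800 (then +1.1547 / +2.0000)
    (0,4) via x @ 0.9699  # hit
  → r_1 = 0.9699
beam 2: φ=90°, α=240°
  direction (-0.5000, -0.8660); cell (1,4); t to first gridline: x 1.6800, y 0.4157 (then +2.0000 / +1.1547)
    (1,3) via y @ 0.4157
    (1,2) via y @ 1.5704  # hit
  → r_2 = 1.5704
beam 3: φ=180°, α=330°
  direction (0.8660, -0.5000); cell (1,4); t to first gridline: x 0.1848, y 0.7200 (then +1.1547 / +2.0000)
    (2,4) via x @ 0.1848  # hit
  → r_3 = 0.1848
beam 4: φ=270°, α=60°
  direction (0.5000, 0.8660); cell (1,4); t to first gridline: x 0.3200, y 0.7390 (then +2.0000 / +1.1547)
    (2,4) via x @ 0.3200  # hit
  → r_4 = 0.3200

ranges = [0.9699, 1.5704, 0.1848, 0.3200]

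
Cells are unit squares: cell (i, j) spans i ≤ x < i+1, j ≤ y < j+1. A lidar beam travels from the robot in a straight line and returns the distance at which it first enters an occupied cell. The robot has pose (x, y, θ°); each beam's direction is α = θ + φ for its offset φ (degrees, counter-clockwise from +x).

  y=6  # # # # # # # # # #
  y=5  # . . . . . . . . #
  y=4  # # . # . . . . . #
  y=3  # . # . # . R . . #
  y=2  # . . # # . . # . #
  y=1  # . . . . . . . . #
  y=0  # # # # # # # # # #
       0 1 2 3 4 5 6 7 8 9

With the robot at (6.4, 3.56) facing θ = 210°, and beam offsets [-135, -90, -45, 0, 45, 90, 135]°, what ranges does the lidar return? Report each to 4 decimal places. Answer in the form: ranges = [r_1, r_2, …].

ranges = [2.5261, 2.8175, 1.4494, 1.6166, 2.6503, 1.2000, 2.6917]

beam 1: φ=-135°, α=75°
  d=(0.2588,0.9659)  start (6,3)  tX=2.3182 tY=0.4555  stride 1/|dx|=3.8637 1/|dy|=1.0353
    cross y-line → (6,4), t=0.4555
    cross y-line → (6,5), t=1.4908
    cross x-line → (7,5), t=2.3182
    cross y-line → (7,6), t=2.5261 (wall)
  → r_1 = 2.5261
beam 2: φ=-90°, α=120°
  d=(-0.5000,0.8660)  start (6,3)  tX=0.8000 tY=0.5081  stride 1/|dx|=2.0000 1/|dy|=1.1547
    cross y-line → (6,4), t=0.5081
    cross x-line → (5,4), t=0.8000
    cross y-line → (5,5), t=1.6628
    cross x-line → (4,5), t=2.8000
    cross y-line → (4,6), t=2.8175 (wall)
  → r_2 = 2.8175
beam 3: φ=-45°, α=165°
  d=(-0.9659,0.2588)  start (6,3)  tX=0.4141 tY=1.7000  stride 1/|dx|=1.0353 1/|dy|=3.8637
    cross x-line → (5,3), t=0.4141
    cross x-line → (4,3), t=1.4494 (wall)
  → r_3 = 1.4494
beam 4: φ=0°, α=210°
  d=(-0.8660,-0.5000)  start (6,3)  tX=0.4619 tY=1.1200  stride 1/|dx|=1.1547 1/|dy|=2.0000
    cross x-line → (5,3), t=0.4619
    cross y-line → (5,2), t=1.1200
    cross x-line → (4,2), t=1.6166 (wall)
  → r_4 = 1.6166
beam 5: φ=45°, α=255°
  d=(-0.2588,-0.9659)  start (6,3)  tX=1.5455 tY=0.5798  stride 1/|dx|=3.8637 1/|dy|=1.0353
    cross y-line → (6,2), t=0.5798
    cross x-line → (5,2), t=1.5455
    cross y-line → (5,1), t=1.6150
    cross y-line → (5,0), t=2.6503 (wall)
  → r_5 = 2.6503
beam 6: φ=90°, α=300°
  d=(0.5000,-0.8660)  start (6,3)  tX=1.2000 tY=0.6466  stride 1/|dx|=2.0000 1/|dy|=1.1547
    cross y-line → (6,2), t=0.6466
    cross x-line → (7,2), t=1.2000 (wall)
  → r_6 = 1.2000
beam 7: φ=135°, α=345°
  d=(0.9659,-0.2588)  start (6,3)  tX=0.6212 tY=2.1637  stride 1/|dx|=1.0353 1/|dy|=3.8637
    cross x-line → (7,3), t=0.6212
    cross x-line → (8,3), t=1.6564
    cross y-line → (8,2), t=2.1637
    cross x-line → (9,2), t=2.6917 (wall)
  → r_7 = 2.6917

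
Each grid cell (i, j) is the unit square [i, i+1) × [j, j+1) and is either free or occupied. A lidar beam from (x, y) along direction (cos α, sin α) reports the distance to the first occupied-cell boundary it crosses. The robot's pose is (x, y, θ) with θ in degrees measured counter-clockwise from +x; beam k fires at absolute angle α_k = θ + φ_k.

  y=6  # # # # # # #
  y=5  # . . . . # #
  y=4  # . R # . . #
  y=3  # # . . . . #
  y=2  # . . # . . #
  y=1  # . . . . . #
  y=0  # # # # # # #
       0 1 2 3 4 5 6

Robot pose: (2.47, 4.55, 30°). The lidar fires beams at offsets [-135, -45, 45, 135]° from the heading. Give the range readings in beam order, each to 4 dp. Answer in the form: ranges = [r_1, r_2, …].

ranges = [3.6752, 0.5487, 1.5012, 1.5219]

beam 1: φ=-135°, α=255°
  dir = (cos 255°, sin 255°) = (-0.2588, -0.9659); from cell (2,4)
  next x-line at t=1.8159, next y-line at t=0.5694; Δt_x=3.8637, Δt_y=1.0353
    y: enter (2,3) at t=0.5694
    y: enter (2,2) at t=1.6047
    x: enter (1,2) at t=1.8159
    y: enter (1,1) at t=2.6400
    y: enter (1,0) at t=3.6752 ← occupied
  → r_1 = 3.6752
beam 2: φ=-45°, α=345°
  dir = (cos 345°, sin 345°) = (0.9659, -0.2588); from cell (2,4)
  next x-line at t=0.5487, next y-line at t=2.1250; Δt_x=1.0353, Δt_y=3.8637
    x: enter (3,4) at t=0.5487 ← occupied
  → r_2 = 0.5487
beam 3: φ=45°, α=75°
  dir = (cos 75°, sin 75°) = (0.2588, 0.9659); from cell (2,4)
  next x-line at t=2.0478, next y-line at t=0.4659; Δt_x=3.8637, Δt_y=1.0353
    y: enter (2,5) at t=0.4659
    y: enter (2,6) at t=1.5012 ← occupied
  → r_3 = 1.5012
beam 4: φ=135°, α=165°
  dir = (cos 165°, sin 165°) = (-0.9659, 0.2588); from cell (2,4)
  next x-line at t=0.4866, next y-line at t=1.7387; Δt_x=1.0353, Δt_y=3.8637
    x: enter (1,4) at t=0.4866
    x: enter (0,4) at t=1.5219 ← occupied
  → r_4 = 1.5219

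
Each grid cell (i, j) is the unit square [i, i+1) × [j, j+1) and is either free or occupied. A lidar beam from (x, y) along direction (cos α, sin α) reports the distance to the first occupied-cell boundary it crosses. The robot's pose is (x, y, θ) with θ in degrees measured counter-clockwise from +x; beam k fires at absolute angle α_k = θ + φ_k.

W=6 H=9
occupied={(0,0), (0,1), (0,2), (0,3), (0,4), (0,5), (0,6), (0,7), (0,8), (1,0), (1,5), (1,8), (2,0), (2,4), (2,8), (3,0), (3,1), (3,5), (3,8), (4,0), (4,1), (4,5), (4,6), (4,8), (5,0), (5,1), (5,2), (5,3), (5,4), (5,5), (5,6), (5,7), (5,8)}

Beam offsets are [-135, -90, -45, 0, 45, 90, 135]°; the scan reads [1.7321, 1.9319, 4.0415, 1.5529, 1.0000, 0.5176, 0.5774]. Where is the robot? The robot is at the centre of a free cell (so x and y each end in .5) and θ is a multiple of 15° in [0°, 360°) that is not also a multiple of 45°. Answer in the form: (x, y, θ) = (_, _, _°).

Enumerate (i+0.5, j+0.5, θ) over the 21 free cells and 16 admissible headings. For each, cast all 7 beams and compare to the given ranges.
  (1.5, 4.5, 255°): beam 1 = 0.5774 ≠ 1.7321 ✗
  (3.5, 7.5, 60°): beam 1 = 1.5529 ≠ 1.7321 ✗
  (3.5, 2.5, 165°): beam 2 = 2.5882 ≠ 1.9319 ✗
  (1.5, 3.5, 255°): beam 1 = 1.0000 ≠ 1.7321 ✗
  (2.5, 2.5, 120°): beam 1 = 1.9319 ≠ 1.7321 ✗
  …
  (4.5, 3.5, 255°): r_1=1.7321, r_2=1.9319, r_3=4.0415, r_4=1.5529, r_5=1.0000, r_6=0.5176, r_7=0.5774 — all match ✓
No second candidate reproduces the full scan.

(x, y, θ) = (4.5, 3.5, 255°)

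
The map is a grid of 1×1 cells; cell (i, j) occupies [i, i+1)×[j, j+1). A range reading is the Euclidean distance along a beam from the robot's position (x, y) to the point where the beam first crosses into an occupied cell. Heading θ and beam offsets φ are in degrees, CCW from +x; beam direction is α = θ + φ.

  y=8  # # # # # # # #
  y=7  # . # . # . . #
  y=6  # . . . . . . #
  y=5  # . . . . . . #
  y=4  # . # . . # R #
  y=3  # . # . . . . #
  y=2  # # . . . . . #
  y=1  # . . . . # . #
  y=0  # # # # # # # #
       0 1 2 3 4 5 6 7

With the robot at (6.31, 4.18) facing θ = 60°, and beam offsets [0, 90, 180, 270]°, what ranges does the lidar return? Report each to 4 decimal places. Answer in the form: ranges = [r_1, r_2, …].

beam 1: φ=0°, α=60°
  direction (0.5000, 0.8660); cell (6,4); t to first gridline: x 1.3800, y 0.9469 (then +2.0000 / +1.1547)
    (6,5) via y @ 0.9469
    (7,5) via x @ 1.3800  # hit
  → r_1 = 1.3800
beam 2: φ=90°, α=150°
  direction (-0.8660, 0.5000); cell (6,4); t to first gridline: x 0.3580, y 1.6400 (then +1.1547 / +2.0000)
    (5,4) via x @ 0.3580  # hit
  → r_2 = 0.3580
beam 3: φ=180°, α=240°
  direction (-0.5000, -0.8660); cell (6,4); t to first gridline: x 0.6200, y 0.2078 (then +2.0000 / +1.1547)
    (6,3) via y @ 0.2078
    (5,3) via x @ 0.6200
    (5,2) via y @ 1.3625
    (5,1) via y @ 2.5172  # hit
  → r_3 = 2.5172
beam 4: φ=270°, α=330°
  direction (0.8660, -0.5000); cell (6,4); t to first gridline: x 0.7967, y 0.3600 (then +1.1547 / +2.0000)
    (6,3) via y @ 0.3600
    (7,3) via x @ 0.7967  # hit
  → r_4 = 0.7967

ranges = [1.3800, 0.3580, 2.5172, 0.7967]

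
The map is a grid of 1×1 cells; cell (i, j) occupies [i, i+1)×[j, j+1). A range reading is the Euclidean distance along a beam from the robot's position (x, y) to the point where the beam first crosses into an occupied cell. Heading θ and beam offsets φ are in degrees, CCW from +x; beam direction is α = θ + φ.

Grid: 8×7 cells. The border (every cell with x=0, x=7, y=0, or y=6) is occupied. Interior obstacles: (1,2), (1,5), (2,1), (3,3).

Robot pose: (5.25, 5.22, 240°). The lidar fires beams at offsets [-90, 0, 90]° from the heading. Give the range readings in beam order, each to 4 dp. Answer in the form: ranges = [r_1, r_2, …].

ranges = [1.5600, 2.5000, 2.0207]

beam 1: φ=-90°, α=150°
  dir = (cos 150°, sin 150°) = (-0.8660, 0.5000); from cell (5,5)
  next x-line at t=0.2887, next y-line at t=1.5600; Δt_x=1.1547, Δt_y=2.0000
    x: enter (4,5) at t=0.2887
    x: enter (3,5) at t=1.4434
    y: enter (3,6) at t=1.5600 ← occupied
  → r_1 = 1.5600
beam 2: φ=0°, α=240°
  dir = (cos 240°, sin 240°) = (-0.5000, -0.8660); from cell (5,5)
  next x-line at t=0.5000, next y-line at t=0.2540; Δt_x=2.0000, Δt_y=1.1547
    y: enter (5,4) at t=0.2540
    x: enter (4,4) at t=0.5000
    y: enter (4,3) at t=1.4087
    x: enter (3,3) at t=2.5000 ← occupied
  → r_2 = 2.5000
beam 3: φ=90°, α=330°
  dir = (cos 330°, sin 330°) = (0.8660, -0.5000); from cell (5,5)
  next x-line at t=0.8660, next y-line at t=0.4400; Δt_x=1.1547, Δt_y=2.0000
    y: enter (5,4) at t=0.4400
    x: enter (6,4) at t=0.8660
    x: enter (7,4) at t=2.0207 ← occupied
  → r_3 = 2.0207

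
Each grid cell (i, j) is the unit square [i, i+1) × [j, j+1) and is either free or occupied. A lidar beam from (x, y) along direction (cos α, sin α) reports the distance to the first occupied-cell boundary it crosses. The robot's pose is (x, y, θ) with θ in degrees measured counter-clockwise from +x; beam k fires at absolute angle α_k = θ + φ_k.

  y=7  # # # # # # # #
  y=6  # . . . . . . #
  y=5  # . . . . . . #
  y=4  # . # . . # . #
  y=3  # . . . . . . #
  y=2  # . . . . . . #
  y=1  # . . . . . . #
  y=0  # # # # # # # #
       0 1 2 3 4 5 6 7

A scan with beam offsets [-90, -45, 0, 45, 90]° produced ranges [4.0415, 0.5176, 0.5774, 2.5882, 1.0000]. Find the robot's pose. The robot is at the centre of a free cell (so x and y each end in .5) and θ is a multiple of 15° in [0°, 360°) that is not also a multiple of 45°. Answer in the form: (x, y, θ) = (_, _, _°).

The pose lattice has 34·16 = 544 candidates. Test each by forward raycasting.
  (6.5, 5.5, 165°): beam 1 = 1.5529 ≠ 4.0415 ✗
  (2.5, 6.5, 330°): beam 1 = 3.0000 ≠ 4.0415 ✗
  (4.5, 4.5, 120°): beam 1 = 0.5774 ≠ 4.0415 ✗
  (3.5, 1.5, 30°): beam 1 = 0.5774 ≠ 4.0415 ✗
  …
  (1.5, 4.5, 30°): r_1=4.0415, r_2=0.5176, r_3=0.5774, r_4=2.5882, r_5=1.0000 — all match ✓
No second candidate reproduces the full scan.

(x, y, θ) = (1.5, 4.5, 30°)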